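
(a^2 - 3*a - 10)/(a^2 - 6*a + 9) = (a^2 - 3*a - 10)/(a^2 - 6*a + 9)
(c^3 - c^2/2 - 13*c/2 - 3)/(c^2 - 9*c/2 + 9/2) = (2*c^2 + 5*c + 2)/(2*c - 3)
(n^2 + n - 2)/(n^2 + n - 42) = (n^2 + n - 2)/(n^2 + n - 42)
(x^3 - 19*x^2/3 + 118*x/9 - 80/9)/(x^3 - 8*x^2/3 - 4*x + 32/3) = (x - 5/3)/(x + 2)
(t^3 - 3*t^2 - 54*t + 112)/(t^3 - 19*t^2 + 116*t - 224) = (t^2 + 5*t - 14)/(t^2 - 11*t + 28)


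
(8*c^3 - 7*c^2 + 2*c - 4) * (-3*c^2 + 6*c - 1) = -24*c^5 + 69*c^4 - 56*c^3 + 31*c^2 - 26*c + 4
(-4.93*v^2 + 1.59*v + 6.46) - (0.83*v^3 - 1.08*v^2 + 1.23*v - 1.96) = -0.83*v^3 - 3.85*v^2 + 0.36*v + 8.42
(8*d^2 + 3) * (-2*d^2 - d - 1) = -16*d^4 - 8*d^3 - 14*d^2 - 3*d - 3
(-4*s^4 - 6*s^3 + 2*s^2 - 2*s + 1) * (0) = 0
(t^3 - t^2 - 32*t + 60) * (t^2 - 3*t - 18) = t^5 - 4*t^4 - 47*t^3 + 174*t^2 + 396*t - 1080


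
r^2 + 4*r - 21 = (r - 3)*(r + 7)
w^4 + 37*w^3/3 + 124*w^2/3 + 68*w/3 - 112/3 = (w - 2/3)*(w + 2)*(w + 4)*(w + 7)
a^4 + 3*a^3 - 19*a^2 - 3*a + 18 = (a - 3)*(a - 1)*(a + 1)*(a + 6)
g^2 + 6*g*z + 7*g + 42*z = (g + 7)*(g + 6*z)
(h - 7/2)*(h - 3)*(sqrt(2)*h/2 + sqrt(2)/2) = sqrt(2)*h^3/2 - 11*sqrt(2)*h^2/4 + 2*sqrt(2)*h + 21*sqrt(2)/4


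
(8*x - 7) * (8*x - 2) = 64*x^2 - 72*x + 14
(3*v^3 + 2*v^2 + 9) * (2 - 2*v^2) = -6*v^5 - 4*v^4 + 6*v^3 - 14*v^2 + 18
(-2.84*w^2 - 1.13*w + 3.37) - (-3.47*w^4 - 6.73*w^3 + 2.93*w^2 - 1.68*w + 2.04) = 3.47*w^4 + 6.73*w^3 - 5.77*w^2 + 0.55*w + 1.33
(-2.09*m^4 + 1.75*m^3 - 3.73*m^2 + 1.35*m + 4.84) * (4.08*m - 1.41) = -8.5272*m^5 + 10.0869*m^4 - 17.6859*m^3 + 10.7673*m^2 + 17.8437*m - 6.8244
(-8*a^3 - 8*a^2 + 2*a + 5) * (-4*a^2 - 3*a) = 32*a^5 + 56*a^4 + 16*a^3 - 26*a^2 - 15*a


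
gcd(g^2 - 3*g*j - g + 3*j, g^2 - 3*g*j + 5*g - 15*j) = g - 3*j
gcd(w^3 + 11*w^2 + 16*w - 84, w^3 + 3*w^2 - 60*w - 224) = w + 7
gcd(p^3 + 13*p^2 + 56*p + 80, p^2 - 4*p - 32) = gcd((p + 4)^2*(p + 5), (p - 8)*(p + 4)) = p + 4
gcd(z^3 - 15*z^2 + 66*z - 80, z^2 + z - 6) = z - 2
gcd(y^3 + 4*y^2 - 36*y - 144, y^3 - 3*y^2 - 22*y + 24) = y^2 - 2*y - 24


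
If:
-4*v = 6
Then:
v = -3/2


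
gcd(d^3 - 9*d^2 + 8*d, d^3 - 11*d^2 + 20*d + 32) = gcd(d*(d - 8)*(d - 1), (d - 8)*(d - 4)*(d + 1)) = d - 8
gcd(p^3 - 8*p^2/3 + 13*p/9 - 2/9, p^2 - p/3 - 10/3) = p - 2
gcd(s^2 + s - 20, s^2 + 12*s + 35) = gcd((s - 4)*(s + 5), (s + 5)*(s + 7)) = s + 5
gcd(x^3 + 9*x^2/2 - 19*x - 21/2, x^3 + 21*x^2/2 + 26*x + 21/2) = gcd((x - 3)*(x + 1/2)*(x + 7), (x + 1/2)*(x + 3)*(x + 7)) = x^2 + 15*x/2 + 7/2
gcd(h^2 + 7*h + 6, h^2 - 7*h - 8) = h + 1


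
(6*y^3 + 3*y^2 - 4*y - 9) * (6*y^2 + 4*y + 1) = 36*y^5 + 42*y^4 - 6*y^3 - 67*y^2 - 40*y - 9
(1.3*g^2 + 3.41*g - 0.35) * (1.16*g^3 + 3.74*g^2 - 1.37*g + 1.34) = 1.508*g^5 + 8.8176*g^4 + 10.5664*g^3 - 4.2387*g^2 + 5.0489*g - 0.469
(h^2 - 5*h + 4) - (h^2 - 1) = 5 - 5*h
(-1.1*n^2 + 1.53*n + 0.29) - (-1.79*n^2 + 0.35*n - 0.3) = 0.69*n^2 + 1.18*n + 0.59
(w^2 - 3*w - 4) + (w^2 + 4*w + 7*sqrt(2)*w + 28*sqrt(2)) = 2*w^2 + w + 7*sqrt(2)*w - 4 + 28*sqrt(2)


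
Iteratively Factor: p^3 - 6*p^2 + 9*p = (p)*(p^2 - 6*p + 9) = p*(p - 3)*(p - 3)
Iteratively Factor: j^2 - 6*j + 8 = (j - 2)*(j - 4)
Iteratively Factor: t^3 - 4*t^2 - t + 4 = (t + 1)*(t^2 - 5*t + 4) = (t - 1)*(t + 1)*(t - 4)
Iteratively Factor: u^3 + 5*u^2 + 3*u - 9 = (u + 3)*(u^2 + 2*u - 3) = (u - 1)*(u + 3)*(u + 3)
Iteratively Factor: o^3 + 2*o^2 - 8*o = (o + 4)*(o^2 - 2*o) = (o - 2)*(o + 4)*(o)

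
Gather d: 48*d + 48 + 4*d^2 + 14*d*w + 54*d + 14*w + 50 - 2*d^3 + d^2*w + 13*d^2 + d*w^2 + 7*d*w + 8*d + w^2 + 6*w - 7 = -2*d^3 + d^2*(w + 17) + d*(w^2 + 21*w + 110) + w^2 + 20*w + 91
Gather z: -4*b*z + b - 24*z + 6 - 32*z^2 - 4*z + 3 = b - 32*z^2 + z*(-4*b - 28) + 9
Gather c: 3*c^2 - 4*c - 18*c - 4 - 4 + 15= 3*c^2 - 22*c + 7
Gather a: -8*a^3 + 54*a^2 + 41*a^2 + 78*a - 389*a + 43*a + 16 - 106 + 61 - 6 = -8*a^3 + 95*a^2 - 268*a - 35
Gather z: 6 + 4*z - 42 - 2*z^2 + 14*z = -2*z^2 + 18*z - 36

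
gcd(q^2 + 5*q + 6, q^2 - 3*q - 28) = 1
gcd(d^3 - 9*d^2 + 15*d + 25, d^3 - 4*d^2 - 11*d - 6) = d + 1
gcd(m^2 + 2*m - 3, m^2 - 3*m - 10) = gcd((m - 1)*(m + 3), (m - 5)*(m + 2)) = 1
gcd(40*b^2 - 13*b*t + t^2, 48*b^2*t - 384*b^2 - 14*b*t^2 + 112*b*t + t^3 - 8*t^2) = -8*b + t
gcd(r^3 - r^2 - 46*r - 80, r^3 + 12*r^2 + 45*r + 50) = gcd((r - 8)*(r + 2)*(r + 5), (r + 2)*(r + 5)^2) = r^2 + 7*r + 10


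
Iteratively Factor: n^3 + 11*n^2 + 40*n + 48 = (n + 4)*(n^2 + 7*n + 12) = (n + 3)*(n + 4)*(n + 4)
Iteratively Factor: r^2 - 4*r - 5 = (r + 1)*(r - 5)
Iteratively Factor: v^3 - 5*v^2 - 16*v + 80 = (v - 4)*(v^2 - v - 20) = (v - 5)*(v - 4)*(v + 4)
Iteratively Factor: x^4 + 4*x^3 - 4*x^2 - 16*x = (x + 2)*(x^3 + 2*x^2 - 8*x) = (x - 2)*(x + 2)*(x^2 + 4*x) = (x - 2)*(x + 2)*(x + 4)*(x)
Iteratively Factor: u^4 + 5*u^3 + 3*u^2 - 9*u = (u + 3)*(u^3 + 2*u^2 - 3*u) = (u - 1)*(u + 3)*(u^2 + 3*u) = u*(u - 1)*(u + 3)*(u + 3)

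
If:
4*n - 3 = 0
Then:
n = 3/4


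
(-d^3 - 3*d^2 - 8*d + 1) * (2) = -2*d^3 - 6*d^2 - 16*d + 2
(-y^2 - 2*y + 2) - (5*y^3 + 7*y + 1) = -5*y^3 - y^2 - 9*y + 1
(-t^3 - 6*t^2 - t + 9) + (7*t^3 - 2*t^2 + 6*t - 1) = 6*t^3 - 8*t^2 + 5*t + 8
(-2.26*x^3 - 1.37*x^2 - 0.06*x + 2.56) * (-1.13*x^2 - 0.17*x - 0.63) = 2.5538*x^5 + 1.9323*x^4 + 1.7245*x^3 - 2.0195*x^2 - 0.3974*x - 1.6128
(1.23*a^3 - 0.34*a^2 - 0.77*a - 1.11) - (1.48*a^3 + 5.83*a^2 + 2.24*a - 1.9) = -0.25*a^3 - 6.17*a^2 - 3.01*a + 0.79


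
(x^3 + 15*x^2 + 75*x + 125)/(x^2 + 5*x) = x + 10 + 25/x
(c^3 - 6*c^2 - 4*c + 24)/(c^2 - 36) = (c^2 - 4)/(c + 6)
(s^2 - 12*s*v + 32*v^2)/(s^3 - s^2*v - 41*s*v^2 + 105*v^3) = (s^2 - 12*s*v + 32*v^2)/(s^3 - s^2*v - 41*s*v^2 + 105*v^3)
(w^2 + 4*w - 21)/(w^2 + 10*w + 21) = (w - 3)/(w + 3)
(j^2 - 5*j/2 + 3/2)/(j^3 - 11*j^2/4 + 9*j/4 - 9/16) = 8*(j - 1)/(8*j^2 - 10*j + 3)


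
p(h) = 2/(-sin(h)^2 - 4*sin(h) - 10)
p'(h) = 2*(2*sin(h)*cos(h) + 4*cos(h))/(-sin(h)^2 - 4*sin(h) - 10)^2 = 4*(sin(h) + 2)*cos(h)/(sin(h)^2 + 4*sin(h) + 10)^2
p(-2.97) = -0.21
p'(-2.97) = -0.08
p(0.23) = -0.18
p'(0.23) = 0.07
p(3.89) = -0.26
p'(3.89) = -0.06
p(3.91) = -0.26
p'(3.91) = -0.06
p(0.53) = -0.16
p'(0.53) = 0.06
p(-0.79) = -0.26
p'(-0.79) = 0.06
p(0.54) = -0.16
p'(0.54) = 0.06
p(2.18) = -0.14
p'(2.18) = -0.03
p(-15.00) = -0.26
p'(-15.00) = -0.07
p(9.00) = -0.17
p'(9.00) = -0.06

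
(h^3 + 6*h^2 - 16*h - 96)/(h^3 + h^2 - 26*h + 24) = (h + 4)/(h - 1)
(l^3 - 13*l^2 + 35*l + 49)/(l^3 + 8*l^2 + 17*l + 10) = (l^2 - 14*l + 49)/(l^2 + 7*l + 10)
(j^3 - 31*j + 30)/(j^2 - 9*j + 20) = (j^2 + 5*j - 6)/(j - 4)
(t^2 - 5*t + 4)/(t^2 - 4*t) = (t - 1)/t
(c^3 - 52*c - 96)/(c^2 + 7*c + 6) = (c^2 - 6*c - 16)/(c + 1)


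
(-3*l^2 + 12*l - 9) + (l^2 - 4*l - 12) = -2*l^2 + 8*l - 21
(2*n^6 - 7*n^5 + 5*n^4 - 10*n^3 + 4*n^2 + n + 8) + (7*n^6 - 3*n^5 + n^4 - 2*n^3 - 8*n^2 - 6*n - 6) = 9*n^6 - 10*n^5 + 6*n^4 - 12*n^3 - 4*n^2 - 5*n + 2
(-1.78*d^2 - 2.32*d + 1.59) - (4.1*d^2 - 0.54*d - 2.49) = -5.88*d^2 - 1.78*d + 4.08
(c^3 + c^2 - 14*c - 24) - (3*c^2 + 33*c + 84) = c^3 - 2*c^2 - 47*c - 108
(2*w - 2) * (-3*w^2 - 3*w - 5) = -6*w^3 - 4*w + 10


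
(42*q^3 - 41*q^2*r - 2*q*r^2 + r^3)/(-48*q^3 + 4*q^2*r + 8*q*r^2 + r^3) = (-7*q^2 + 8*q*r - r^2)/(8*q^2 - 2*q*r - r^2)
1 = 1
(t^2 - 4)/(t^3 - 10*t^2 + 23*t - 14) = (t + 2)/(t^2 - 8*t + 7)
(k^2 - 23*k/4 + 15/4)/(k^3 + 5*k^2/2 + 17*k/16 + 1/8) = 4*(4*k^2 - 23*k + 15)/(16*k^3 + 40*k^2 + 17*k + 2)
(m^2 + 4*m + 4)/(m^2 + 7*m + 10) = (m + 2)/(m + 5)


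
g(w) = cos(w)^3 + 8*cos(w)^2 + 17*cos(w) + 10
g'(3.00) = -0.58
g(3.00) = 0.04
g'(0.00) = 0.00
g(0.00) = 36.00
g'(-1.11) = 22.13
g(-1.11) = 19.23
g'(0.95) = -22.22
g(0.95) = 22.79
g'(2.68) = -2.26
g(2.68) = 0.47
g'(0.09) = -3.23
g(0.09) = 35.85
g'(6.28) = 0.11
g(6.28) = 36.00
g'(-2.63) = 2.61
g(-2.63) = 0.60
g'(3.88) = 4.58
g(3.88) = 1.40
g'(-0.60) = 18.21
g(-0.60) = 30.04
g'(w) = -3*sin(w)*cos(w)^2 - 16*sin(w)*cos(w) - 17*sin(w)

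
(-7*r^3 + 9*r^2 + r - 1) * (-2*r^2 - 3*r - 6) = 14*r^5 + 3*r^4 + 13*r^3 - 55*r^2 - 3*r + 6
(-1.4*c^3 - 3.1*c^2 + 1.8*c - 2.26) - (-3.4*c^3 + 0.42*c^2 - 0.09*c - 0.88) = 2.0*c^3 - 3.52*c^2 + 1.89*c - 1.38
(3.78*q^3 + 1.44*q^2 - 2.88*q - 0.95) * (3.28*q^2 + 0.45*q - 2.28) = 12.3984*q^5 + 6.4242*q^4 - 17.4168*q^3 - 7.6952*q^2 + 6.1389*q + 2.166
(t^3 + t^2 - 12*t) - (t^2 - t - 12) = t^3 - 11*t + 12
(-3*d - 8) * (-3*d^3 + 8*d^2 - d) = 9*d^4 - 61*d^2 + 8*d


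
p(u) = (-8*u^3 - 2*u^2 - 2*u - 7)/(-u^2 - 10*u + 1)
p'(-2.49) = -5.74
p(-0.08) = -3.82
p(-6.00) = 66.44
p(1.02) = 1.92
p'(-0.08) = -21.97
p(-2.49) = 5.54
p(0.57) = 2.04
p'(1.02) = 0.78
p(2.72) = 5.60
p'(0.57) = -2.13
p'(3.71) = 3.81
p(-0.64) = -0.64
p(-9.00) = 568.10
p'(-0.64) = -2.12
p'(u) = (2*u + 10)*(-8*u^3 - 2*u^2 - 2*u - 7)/(-u^2 - 10*u + 1)^2 + (-24*u^2 - 4*u - 2)/(-u^2 - 10*u + 1)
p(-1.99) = 3.08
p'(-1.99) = -4.17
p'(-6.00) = -39.00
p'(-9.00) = -645.48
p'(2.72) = 3.09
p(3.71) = 9.03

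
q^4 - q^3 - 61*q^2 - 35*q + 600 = (q - 8)*(q - 3)*(q + 5)^2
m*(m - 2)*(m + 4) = m^3 + 2*m^2 - 8*m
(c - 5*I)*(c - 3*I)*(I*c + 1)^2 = -c^4 + 10*I*c^3 + 32*c^2 - 38*I*c - 15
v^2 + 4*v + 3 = (v + 1)*(v + 3)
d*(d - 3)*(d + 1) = d^3 - 2*d^2 - 3*d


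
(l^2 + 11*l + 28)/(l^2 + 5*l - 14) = (l + 4)/(l - 2)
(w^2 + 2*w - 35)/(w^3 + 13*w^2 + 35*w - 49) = (w - 5)/(w^2 + 6*w - 7)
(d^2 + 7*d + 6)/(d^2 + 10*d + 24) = (d + 1)/(d + 4)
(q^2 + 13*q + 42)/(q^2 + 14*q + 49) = (q + 6)/(q + 7)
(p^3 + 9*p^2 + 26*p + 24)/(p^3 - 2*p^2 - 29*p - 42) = (p + 4)/(p - 7)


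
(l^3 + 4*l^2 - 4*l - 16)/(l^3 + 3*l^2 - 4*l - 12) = (l + 4)/(l + 3)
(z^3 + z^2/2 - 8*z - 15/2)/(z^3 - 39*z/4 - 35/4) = 2*(z - 3)/(2*z - 7)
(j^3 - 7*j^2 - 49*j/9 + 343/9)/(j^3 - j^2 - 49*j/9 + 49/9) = (j - 7)/(j - 1)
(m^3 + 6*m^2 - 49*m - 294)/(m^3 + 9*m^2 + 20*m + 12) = (m^2 - 49)/(m^2 + 3*m + 2)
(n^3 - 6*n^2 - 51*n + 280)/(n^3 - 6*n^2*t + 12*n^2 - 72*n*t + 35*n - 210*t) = (-n^2 + 13*n - 40)/(-n^2 + 6*n*t - 5*n + 30*t)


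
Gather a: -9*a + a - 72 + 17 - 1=-8*a - 56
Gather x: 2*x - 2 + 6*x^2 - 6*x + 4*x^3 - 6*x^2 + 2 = 4*x^3 - 4*x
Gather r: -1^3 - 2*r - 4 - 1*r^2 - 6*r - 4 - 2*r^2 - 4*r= -3*r^2 - 12*r - 9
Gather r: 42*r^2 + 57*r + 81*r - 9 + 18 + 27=42*r^2 + 138*r + 36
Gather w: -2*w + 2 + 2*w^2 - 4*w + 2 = 2*w^2 - 6*w + 4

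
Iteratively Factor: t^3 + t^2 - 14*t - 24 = (t + 3)*(t^2 - 2*t - 8) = (t - 4)*(t + 3)*(t + 2)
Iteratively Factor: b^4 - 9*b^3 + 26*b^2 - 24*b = (b)*(b^3 - 9*b^2 + 26*b - 24) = b*(b - 2)*(b^2 - 7*b + 12) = b*(b - 4)*(b - 2)*(b - 3)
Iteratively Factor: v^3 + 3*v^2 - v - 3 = (v + 1)*(v^2 + 2*v - 3) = (v - 1)*(v + 1)*(v + 3)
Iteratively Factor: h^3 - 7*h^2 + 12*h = (h)*(h^2 - 7*h + 12) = h*(h - 4)*(h - 3)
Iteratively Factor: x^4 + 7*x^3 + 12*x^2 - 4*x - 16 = (x - 1)*(x^3 + 8*x^2 + 20*x + 16) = (x - 1)*(x + 2)*(x^2 + 6*x + 8) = (x - 1)*(x + 2)*(x + 4)*(x + 2)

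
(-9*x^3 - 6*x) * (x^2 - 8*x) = -9*x^5 + 72*x^4 - 6*x^3 + 48*x^2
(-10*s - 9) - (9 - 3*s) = -7*s - 18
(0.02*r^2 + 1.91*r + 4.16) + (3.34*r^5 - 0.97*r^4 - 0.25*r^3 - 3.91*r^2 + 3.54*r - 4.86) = 3.34*r^5 - 0.97*r^4 - 0.25*r^3 - 3.89*r^2 + 5.45*r - 0.7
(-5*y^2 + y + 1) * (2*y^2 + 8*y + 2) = -10*y^4 - 38*y^3 + 10*y + 2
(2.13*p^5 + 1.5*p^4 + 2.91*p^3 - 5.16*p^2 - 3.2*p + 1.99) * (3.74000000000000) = 7.9662*p^5 + 5.61*p^4 + 10.8834*p^3 - 19.2984*p^2 - 11.968*p + 7.4426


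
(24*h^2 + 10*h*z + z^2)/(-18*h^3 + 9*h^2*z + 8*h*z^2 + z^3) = (4*h + z)/(-3*h^2 + 2*h*z + z^2)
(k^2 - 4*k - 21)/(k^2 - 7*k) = (k + 3)/k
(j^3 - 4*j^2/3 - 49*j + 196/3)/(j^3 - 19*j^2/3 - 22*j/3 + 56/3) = (j + 7)/(j + 2)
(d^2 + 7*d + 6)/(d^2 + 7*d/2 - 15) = 2*(d + 1)/(2*d - 5)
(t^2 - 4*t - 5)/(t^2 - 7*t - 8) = (t - 5)/(t - 8)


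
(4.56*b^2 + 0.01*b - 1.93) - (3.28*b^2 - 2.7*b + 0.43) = 1.28*b^2 + 2.71*b - 2.36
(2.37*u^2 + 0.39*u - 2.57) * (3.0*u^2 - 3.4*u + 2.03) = 7.11*u^4 - 6.888*u^3 - 4.2249*u^2 + 9.5297*u - 5.2171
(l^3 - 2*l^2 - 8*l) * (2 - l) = -l^4 + 4*l^3 + 4*l^2 - 16*l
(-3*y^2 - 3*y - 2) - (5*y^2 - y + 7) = -8*y^2 - 2*y - 9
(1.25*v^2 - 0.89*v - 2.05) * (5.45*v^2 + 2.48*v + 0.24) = 6.8125*v^4 - 1.7505*v^3 - 13.0797*v^2 - 5.2976*v - 0.492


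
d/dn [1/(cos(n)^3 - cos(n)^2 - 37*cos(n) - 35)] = (3*cos(n)^2 - 2*cos(n) - 37)*sin(n)/(-cos(n)^3 + cos(n)^2 + 37*cos(n) + 35)^2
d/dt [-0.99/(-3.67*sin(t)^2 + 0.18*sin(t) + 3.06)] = (0.1782 - 7.2666*sin(t))*cos(t)/(-3.67*sin(t)^2 + 0.18*sin(t) + 3.06)^2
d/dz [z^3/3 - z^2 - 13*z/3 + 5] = z^2 - 2*z - 13/3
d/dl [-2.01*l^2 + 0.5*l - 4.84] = 0.5 - 4.02*l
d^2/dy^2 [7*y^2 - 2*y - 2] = 14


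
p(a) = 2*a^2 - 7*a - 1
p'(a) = 4*a - 7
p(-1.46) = 13.48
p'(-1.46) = -12.84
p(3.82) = 1.44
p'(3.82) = 8.28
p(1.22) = -6.56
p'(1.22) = -2.12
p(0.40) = -3.48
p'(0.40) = -5.40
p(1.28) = -6.68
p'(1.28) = -1.88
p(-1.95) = 20.26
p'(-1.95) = -14.80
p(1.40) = -6.88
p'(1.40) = -1.40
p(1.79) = -7.12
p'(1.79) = 0.16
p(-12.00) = 371.00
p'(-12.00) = -55.00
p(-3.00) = 38.00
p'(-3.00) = -19.00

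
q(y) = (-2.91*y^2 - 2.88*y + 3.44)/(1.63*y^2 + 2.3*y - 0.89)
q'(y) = (-5.82*y - 2.88)/(1.63*y^2 + 2.3*y - 0.89) + (-3.26*y - 2.3)*(-2.91*y^2 - 2.88*y + 3.44)/(1.63*y^2 + 2.3*y - 0.89)^2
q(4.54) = -1.61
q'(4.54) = -0.04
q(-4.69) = -1.95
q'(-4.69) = -0.04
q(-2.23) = -2.21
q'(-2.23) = -0.42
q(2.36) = -1.44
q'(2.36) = -0.17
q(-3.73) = -1.99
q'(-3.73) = -0.06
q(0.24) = -10.57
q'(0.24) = -116.00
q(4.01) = -1.59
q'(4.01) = -0.05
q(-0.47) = -2.58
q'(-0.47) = -1.14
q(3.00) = -1.52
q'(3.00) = -0.10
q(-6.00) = -1.91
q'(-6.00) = -0.02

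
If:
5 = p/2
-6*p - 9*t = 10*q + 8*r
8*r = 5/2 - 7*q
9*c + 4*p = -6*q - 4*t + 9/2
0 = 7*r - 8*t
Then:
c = -42649/4482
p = 10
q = 8315/498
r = -3560/249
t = -3115/249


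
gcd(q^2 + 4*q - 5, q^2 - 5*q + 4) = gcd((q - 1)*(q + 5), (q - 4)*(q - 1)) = q - 1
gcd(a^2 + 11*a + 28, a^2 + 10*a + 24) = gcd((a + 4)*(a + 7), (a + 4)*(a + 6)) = a + 4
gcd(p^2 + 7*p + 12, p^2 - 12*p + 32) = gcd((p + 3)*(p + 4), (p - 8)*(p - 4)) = 1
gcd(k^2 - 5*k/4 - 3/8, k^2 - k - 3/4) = k - 3/2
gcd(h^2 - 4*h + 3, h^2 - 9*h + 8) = h - 1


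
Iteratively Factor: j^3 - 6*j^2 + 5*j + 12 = (j - 4)*(j^2 - 2*j - 3) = (j - 4)*(j + 1)*(j - 3)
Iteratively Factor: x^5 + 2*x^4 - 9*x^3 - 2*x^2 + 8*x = (x - 1)*(x^4 + 3*x^3 - 6*x^2 - 8*x) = (x - 1)*(x + 4)*(x^3 - x^2 - 2*x) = (x - 2)*(x - 1)*(x + 4)*(x^2 + x) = (x - 2)*(x - 1)*(x + 1)*(x + 4)*(x)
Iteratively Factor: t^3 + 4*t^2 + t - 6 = (t - 1)*(t^2 + 5*t + 6) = (t - 1)*(t + 2)*(t + 3)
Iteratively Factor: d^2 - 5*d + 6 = (d - 2)*(d - 3)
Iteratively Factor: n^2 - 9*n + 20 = (n - 5)*(n - 4)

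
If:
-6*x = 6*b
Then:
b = -x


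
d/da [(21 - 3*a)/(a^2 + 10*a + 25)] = 3*(a - 19)/(a^3 + 15*a^2 + 75*a + 125)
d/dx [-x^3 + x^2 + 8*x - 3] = -3*x^2 + 2*x + 8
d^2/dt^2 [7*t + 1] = 0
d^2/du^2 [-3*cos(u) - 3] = 3*cos(u)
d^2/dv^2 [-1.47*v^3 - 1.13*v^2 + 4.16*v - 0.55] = -8.82*v - 2.26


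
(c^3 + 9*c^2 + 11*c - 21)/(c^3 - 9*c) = (c^2 + 6*c - 7)/(c*(c - 3))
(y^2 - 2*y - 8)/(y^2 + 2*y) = (y - 4)/y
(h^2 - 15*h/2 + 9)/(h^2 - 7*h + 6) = (h - 3/2)/(h - 1)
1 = 1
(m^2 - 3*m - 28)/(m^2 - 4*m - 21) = (m + 4)/(m + 3)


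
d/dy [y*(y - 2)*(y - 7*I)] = 3*y^2 + y*(-4 - 14*I) + 14*I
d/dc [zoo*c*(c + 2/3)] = zoo*(c + 1)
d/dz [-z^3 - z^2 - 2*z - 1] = -3*z^2 - 2*z - 2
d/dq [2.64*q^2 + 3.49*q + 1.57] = 5.28*q + 3.49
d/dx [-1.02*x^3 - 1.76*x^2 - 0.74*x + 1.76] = -3.06*x^2 - 3.52*x - 0.74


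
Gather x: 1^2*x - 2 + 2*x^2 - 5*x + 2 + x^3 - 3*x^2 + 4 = x^3 - x^2 - 4*x + 4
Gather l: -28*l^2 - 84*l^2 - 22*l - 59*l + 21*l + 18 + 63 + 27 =-112*l^2 - 60*l + 108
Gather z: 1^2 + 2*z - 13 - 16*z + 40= 28 - 14*z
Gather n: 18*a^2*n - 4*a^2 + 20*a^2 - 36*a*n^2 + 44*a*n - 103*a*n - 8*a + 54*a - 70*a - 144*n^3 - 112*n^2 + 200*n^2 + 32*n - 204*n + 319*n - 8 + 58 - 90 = 16*a^2 - 24*a - 144*n^3 + n^2*(88 - 36*a) + n*(18*a^2 - 59*a + 147) - 40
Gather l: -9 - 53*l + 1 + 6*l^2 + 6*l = 6*l^2 - 47*l - 8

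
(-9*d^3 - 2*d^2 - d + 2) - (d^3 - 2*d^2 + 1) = -10*d^3 - d + 1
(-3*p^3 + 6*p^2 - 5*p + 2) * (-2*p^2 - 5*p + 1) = 6*p^5 + 3*p^4 - 23*p^3 + 27*p^2 - 15*p + 2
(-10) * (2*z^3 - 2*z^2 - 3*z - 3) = -20*z^3 + 20*z^2 + 30*z + 30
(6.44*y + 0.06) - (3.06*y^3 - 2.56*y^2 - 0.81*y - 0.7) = -3.06*y^3 + 2.56*y^2 + 7.25*y + 0.76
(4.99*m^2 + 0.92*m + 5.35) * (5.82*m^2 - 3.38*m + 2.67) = 29.0418*m^4 - 11.5118*m^3 + 41.3507*m^2 - 15.6266*m + 14.2845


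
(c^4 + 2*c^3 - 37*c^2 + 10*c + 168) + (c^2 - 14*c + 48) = c^4 + 2*c^3 - 36*c^2 - 4*c + 216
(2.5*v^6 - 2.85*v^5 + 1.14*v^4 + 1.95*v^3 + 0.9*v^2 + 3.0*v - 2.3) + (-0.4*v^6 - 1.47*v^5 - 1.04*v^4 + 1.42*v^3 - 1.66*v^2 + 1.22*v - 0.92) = 2.1*v^6 - 4.32*v^5 + 0.0999999999999999*v^4 + 3.37*v^3 - 0.76*v^2 + 4.22*v - 3.22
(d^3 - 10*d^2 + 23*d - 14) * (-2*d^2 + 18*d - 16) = -2*d^5 + 38*d^4 - 242*d^3 + 602*d^2 - 620*d + 224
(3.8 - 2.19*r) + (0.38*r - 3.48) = 0.32 - 1.81*r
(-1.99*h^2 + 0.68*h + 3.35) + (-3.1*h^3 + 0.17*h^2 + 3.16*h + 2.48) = -3.1*h^3 - 1.82*h^2 + 3.84*h + 5.83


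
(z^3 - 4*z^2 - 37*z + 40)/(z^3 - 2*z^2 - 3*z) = (-z^3 + 4*z^2 + 37*z - 40)/(z*(-z^2 + 2*z + 3))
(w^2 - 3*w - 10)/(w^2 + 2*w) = (w - 5)/w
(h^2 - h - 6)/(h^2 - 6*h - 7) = (-h^2 + h + 6)/(-h^2 + 6*h + 7)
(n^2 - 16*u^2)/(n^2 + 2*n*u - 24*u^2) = (n + 4*u)/(n + 6*u)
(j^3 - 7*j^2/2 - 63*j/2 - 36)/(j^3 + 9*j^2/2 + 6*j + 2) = (2*j^3 - 7*j^2 - 63*j - 72)/(2*j^3 + 9*j^2 + 12*j + 4)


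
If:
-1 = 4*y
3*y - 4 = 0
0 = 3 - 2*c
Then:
No Solution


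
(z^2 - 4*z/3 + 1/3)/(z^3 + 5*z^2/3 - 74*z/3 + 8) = (z - 1)/(z^2 + 2*z - 24)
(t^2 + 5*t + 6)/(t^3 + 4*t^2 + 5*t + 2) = (t + 3)/(t^2 + 2*t + 1)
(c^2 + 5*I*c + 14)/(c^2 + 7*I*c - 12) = (c^2 + 5*I*c + 14)/(c^2 + 7*I*c - 12)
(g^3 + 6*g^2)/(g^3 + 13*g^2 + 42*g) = g/(g + 7)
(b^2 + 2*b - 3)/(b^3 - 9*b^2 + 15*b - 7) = (b + 3)/(b^2 - 8*b + 7)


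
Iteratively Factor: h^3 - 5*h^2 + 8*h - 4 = (h - 2)*(h^2 - 3*h + 2) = (h - 2)^2*(h - 1)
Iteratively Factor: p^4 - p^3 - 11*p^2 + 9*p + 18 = (p - 3)*(p^3 + 2*p^2 - 5*p - 6) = (p - 3)*(p + 3)*(p^2 - p - 2) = (p - 3)*(p + 1)*(p + 3)*(p - 2)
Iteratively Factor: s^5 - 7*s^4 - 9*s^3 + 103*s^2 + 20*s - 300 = (s + 3)*(s^4 - 10*s^3 + 21*s^2 + 40*s - 100) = (s - 5)*(s + 3)*(s^3 - 5*s^2 - 4*s + 20) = (s - 5)^2*(s + 3)*(s^2 - 4) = (s - 5)^2*(s - 2)*(s + 3)*(s + 2)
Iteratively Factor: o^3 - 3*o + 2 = (o - 1)*(o^2 + o - 2) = (o - 1)*(o + 2)*(o - 1)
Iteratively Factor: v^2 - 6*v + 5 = (v - 5)*(v - 1)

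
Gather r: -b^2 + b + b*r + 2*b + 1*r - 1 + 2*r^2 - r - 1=-b^2 + b*r + 3*b + 2*r^2 - 2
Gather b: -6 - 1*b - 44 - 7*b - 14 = -8*b - 64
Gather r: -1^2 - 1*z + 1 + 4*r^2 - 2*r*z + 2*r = 4*r^2 + r*(2 - 2*z) - z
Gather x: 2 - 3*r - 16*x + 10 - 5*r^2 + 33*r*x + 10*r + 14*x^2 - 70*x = -5*r^2 + 7*r + 14*x^2 + x*(33*r - 86) + 12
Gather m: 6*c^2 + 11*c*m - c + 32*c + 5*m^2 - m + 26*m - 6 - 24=6*c^2 + 31*c + 5*m^2 + m*(11*c + 25) - 30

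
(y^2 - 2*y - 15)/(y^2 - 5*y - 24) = (y - 5)/(y - 8)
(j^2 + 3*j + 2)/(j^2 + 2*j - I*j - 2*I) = (j + 1)/(j - I)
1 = 1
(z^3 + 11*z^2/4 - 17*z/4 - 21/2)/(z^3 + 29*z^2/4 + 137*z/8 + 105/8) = 2*(z - 2)/(2*z + 5)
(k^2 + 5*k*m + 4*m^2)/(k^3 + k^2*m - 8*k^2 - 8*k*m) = (k + 4*m)/(k*(k - 8))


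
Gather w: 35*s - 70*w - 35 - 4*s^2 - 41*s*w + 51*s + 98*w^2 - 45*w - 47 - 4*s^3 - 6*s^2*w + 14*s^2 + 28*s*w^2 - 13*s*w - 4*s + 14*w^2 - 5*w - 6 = -4*s^3 + 10*s^2 + 82*s + w^2*(28*s + 112) + w*(-6*s^2 - 54*s - 120) - 88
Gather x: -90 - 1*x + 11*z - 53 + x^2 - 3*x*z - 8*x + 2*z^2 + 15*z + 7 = x^2 + x*(-3*z - 9) + 2*z^2 + 26*z - 136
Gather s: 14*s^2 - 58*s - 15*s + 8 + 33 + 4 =14*s^2 - 73*s + 45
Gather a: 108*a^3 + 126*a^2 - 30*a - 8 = 108*a^3 + 126*a^2 - 30*a - 8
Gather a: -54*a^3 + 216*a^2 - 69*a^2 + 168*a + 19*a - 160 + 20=-54*a^3 + 147*a^2 + 187*a - 140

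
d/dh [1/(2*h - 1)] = -2/(2*h - 1)^2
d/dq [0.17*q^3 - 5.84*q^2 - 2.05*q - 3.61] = 0.51*q^2 - 11.68*q - 2.05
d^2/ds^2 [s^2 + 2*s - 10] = 2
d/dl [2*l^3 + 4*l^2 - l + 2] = 6*l^2 + 8*l - 1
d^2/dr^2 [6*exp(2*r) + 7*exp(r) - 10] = (24*exp(r) + 7)*exp(r)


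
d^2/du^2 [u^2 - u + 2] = 2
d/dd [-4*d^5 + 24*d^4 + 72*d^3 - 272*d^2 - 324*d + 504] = -20*d^4 + 96*d^3 + 216*d^2 - 544*d - 324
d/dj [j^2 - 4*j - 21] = 2*j - 4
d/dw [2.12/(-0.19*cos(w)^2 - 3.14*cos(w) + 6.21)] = -(0.8056*cos(w) + 6.6568)*sin(w)/(0.19*cos(w)^2 + 3.14*cos(w) - 6.21)^2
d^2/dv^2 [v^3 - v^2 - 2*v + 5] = 6*v - 2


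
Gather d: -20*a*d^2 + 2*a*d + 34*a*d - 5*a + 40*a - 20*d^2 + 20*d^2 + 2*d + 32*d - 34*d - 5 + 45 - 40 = -20*a*d^2 + 36*a*d + 35*a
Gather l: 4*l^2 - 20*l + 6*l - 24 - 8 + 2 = 4*l^2 - 14*l - 30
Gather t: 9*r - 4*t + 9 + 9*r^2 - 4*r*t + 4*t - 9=9*r^2 - 4*r*t + 9*r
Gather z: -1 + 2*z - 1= 2*z - 2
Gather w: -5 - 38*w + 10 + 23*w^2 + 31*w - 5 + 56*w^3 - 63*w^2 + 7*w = 56*w^3 - 40*w^2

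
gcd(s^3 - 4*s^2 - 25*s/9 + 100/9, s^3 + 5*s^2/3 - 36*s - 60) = s + 5/3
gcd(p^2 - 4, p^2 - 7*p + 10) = p - 2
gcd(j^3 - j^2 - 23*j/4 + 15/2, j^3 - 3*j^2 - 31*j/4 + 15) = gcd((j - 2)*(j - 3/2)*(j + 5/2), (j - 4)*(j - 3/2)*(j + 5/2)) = j^2 + j - 15/4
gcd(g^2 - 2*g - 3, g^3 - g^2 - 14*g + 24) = g - 3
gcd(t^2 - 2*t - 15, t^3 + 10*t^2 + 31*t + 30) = t + 3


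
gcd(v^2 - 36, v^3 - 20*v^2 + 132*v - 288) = v - 6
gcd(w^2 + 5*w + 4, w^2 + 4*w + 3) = w + 1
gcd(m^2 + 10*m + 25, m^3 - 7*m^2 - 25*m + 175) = m + 5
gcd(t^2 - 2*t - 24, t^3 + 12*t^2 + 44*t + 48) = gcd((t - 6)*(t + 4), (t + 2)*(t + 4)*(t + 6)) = t + 4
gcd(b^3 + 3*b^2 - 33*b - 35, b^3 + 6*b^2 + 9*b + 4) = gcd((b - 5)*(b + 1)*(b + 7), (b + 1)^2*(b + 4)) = b + 1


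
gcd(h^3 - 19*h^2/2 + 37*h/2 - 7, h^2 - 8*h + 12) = h - 2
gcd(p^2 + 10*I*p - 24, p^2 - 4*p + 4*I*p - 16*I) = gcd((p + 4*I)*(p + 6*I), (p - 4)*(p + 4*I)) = p + 4*I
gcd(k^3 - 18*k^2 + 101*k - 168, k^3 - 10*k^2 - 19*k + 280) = k^2 - 15*k + 56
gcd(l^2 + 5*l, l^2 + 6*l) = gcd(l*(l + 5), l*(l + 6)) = l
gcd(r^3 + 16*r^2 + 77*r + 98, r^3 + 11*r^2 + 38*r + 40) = r + 2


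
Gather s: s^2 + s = s^2 + s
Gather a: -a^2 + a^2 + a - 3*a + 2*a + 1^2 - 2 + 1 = 0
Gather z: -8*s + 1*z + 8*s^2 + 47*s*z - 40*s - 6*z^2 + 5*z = 8*s^2 - 48*s - 6*z^2 + z*(47*s + 6)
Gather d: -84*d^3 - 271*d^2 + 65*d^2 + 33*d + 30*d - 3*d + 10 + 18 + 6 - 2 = -84*d^3 - 206*d^2 + 60*d + 32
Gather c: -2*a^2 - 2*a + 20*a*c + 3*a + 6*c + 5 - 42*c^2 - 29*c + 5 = -2*a^2 + a - 42*c^2 + c*(20*a - 23) + 10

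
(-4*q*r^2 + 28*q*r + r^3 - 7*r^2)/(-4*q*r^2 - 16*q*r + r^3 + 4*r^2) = (r - 7)/(r + 4)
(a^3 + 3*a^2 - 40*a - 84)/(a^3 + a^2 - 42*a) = (a + 2)/a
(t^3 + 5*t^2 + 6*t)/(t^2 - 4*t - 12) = t*(t + 3)/(t - 6)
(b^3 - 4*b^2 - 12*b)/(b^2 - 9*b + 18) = b*(b + 2)/(b - 3)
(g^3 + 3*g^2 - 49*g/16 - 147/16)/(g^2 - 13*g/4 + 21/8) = (4*g^2 + 19*g + 21)/(2*(2*g - 3))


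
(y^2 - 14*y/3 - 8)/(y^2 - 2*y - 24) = (y + 4/3)/(y + 4)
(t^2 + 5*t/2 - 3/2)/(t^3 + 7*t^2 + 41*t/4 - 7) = 2*(t + 3)/(2*t^2 + 15*t + 28)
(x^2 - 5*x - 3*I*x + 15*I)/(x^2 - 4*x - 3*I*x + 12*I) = (x - 5)/(x - 4)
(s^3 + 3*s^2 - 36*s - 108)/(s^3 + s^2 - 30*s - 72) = (s + 6)/(s + 4)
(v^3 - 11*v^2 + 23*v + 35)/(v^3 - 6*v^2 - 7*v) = (v - 5)/v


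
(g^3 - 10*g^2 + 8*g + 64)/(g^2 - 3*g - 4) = (g^2 - 6*g - 16)/(g + 1)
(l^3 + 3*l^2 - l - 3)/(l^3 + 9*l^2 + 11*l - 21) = (l + 1)/(l + 7)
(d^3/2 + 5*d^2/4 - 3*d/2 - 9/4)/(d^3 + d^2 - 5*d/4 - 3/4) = (2*d^3 + 5*d^2 - 6*d - 9)/(4*d^3 + 4*d^2 - 5*d - 3)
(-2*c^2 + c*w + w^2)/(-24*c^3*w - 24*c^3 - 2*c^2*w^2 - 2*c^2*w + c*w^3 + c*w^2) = (2*c^2 - c*w - w^2)/(c*(24*c^2*w + 24*c^2 + 2*c*w^2 + 2*c*w - w^3 - w^2))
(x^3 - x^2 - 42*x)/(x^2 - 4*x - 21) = x*(x + 6)/(x + 3)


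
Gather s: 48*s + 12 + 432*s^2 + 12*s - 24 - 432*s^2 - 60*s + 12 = 0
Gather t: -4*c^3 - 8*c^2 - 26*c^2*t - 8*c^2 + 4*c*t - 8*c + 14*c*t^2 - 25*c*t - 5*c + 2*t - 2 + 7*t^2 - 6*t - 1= -4*c^3 - 16*c^2 - 13*c + t^2*(14*c + 7) + t*(-26*c^2 - 21*c - 4) - 3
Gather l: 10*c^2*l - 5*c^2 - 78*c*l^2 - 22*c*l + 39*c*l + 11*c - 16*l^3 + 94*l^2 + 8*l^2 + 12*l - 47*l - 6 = -5*c^2 + 11*c - 16*l^3 + l^2*(102 - 78*c) + l*(10*c^2 + 17*c - 35) - 6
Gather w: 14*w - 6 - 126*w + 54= 48 - 112*w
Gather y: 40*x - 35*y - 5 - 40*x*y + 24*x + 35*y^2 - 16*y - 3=64*x + 35*y^2 + y*(-40*x - 51) - 8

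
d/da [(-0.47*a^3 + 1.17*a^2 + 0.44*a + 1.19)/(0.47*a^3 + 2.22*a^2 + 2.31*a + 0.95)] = (-1.5933*a^4 - 2.585*a^3 - 1.2915*a^2 - 3.0606*a - 2.3309)/(0.2209*a^6 + 2.0868*a^5 + 7.0998*a^4 + 11.1494*a^3 + 9.5541*a^2 + 4.389*a + 0.9025)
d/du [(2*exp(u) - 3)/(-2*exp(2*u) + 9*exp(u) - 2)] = (4*exp(2*u) - 12*exp(u) + 23)*exp(u)/(4*exp(4*u) - 36*exp(3*u) + 89*exp(2*u) - 36*exp(u) + 4)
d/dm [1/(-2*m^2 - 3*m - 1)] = (4*m + 3)/(2*m^2 + 3*m + 1)^2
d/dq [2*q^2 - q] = 4*q - 1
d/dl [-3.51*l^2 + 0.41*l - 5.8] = 0.41 - 7.02*l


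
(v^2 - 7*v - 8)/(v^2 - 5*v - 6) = (v - 8)/(v - 6)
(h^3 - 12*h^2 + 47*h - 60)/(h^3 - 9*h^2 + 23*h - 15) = (h - 4)/(h - 1)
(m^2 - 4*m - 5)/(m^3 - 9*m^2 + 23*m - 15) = (m + 1)/(m^2 - 4*m + 3)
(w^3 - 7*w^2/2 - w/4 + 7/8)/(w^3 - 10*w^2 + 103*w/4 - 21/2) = (w + 1/2)/(w - 6)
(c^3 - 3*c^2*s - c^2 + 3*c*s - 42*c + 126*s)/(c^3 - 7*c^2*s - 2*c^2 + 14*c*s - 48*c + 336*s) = (-c^2 + 3*c*s + 7*c - 21*s)/(-c^2 + 7*c*s + 8*c - 56*s)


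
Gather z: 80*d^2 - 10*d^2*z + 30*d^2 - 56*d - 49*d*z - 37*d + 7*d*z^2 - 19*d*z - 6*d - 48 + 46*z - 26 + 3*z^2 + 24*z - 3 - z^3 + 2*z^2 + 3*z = 110*d^2 - 99*d - z^3 + z^2*(7*d + 5) + z*(-10*d^2 - 68*d + 73) - 77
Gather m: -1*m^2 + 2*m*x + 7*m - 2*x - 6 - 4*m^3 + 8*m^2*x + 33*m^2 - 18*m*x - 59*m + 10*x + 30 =-4*m^3 + m^2*(8*x + 32) + m*(-16*x - 52) + 8*x + 24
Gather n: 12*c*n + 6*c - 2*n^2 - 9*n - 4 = 6*c - 2*n^2 + n*(12*c - 9) - 4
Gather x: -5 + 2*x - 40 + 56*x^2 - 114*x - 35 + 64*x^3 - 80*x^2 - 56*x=64*x^3 - 24*x^2 - 168*x - 80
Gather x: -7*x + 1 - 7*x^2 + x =-7*x^2 - 6*x + 1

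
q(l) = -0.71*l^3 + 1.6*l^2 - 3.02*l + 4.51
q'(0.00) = -3.02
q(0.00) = 4.51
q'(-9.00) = -204.35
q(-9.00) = 678.88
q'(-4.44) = -59.22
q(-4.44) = 111.61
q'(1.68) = -3.66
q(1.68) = 0.59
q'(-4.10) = -51.95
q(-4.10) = 92.72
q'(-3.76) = -45.17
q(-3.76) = 76.23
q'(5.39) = -47.65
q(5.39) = -76.46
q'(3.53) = -18.27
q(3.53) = -17.44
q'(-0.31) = -4.22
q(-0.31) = 5.62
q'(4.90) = -38.48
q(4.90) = -55.40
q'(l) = -2.13*l^2 + 3.2*l - 3.02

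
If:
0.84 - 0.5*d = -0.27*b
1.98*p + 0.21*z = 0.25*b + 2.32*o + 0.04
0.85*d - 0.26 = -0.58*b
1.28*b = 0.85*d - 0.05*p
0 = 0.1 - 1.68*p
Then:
No Solution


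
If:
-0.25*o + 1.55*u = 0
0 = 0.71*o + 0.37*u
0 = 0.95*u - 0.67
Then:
No Solution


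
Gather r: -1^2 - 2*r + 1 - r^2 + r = -r^2 - r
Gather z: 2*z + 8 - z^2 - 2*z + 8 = 16 - z^2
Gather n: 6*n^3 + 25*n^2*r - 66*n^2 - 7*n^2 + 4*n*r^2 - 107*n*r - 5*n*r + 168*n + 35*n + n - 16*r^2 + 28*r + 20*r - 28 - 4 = 6*n^3 + n^2*(25*r - 73) + n*(4*r^2 - 112*r + 204) - 16*r^2 + 48*r - 32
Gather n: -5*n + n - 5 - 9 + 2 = -4*n - 12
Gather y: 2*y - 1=2*y - 1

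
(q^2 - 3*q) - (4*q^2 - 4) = -3*q^2 - 3*q + 4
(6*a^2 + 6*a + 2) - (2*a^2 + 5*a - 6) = 4*a^2 + a + 8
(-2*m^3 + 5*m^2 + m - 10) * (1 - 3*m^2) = 6*m^5 - 15*m^4 - 5*m^3 + 35*m^2 + m - 10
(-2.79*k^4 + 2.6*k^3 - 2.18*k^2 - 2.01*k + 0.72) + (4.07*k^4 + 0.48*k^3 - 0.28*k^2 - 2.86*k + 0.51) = 1.28*k^4 + 3.08*k^3 - 2.46*k^2 - 4.87*k + 1.23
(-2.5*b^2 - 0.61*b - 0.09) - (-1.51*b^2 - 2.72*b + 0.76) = -0.99*b^2 + 2.11*b - 0.85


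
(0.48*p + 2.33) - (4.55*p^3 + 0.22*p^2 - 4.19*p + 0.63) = -4.55*p^3 - 0.22*p^2 + 4.67*p + 1.7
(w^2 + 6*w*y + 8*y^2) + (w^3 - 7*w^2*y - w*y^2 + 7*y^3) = w^3 - 7*w^2*y + w^2 - w*y^2 + 6*w*y + 7*y^3 + 8*y^2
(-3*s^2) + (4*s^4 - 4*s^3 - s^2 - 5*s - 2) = 4*s^4 - 4*s^3 - 4*s^2 - 5*s - 2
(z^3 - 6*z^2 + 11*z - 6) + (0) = z^3 - 6*z^2 + 11*z - 6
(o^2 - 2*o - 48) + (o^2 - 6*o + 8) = 2*o^2 - 8*o - 40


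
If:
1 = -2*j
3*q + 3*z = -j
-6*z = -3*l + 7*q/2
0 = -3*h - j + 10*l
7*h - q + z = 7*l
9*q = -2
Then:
No Solution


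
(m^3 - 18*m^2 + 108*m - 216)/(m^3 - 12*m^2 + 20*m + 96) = (m^2 - 12*m + 36)/(m^2 - 6*m - 16)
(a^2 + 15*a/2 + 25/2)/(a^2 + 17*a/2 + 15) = (a + 5)/(a + 6)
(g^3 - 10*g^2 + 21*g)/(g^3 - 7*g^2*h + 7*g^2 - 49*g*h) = (g^2 - 10*g + 21)/(g^2 - 7*g*h + 7*g - 49*h)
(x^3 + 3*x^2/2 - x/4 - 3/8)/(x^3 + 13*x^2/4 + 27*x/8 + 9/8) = (4*x^2 - 1)/(4*x^2 + 7*x + 3)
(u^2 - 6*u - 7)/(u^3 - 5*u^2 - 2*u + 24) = (u^2 - 6*u - 7)/(u^3 - 5*u^2 - 2*u + 24)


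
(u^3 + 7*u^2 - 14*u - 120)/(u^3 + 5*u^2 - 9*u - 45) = (u^2 + 2*u - 24)/(u^2 - 9)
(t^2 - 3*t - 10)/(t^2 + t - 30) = (t + 2)/(t + 6)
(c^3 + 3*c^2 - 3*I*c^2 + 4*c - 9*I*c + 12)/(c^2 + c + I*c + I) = (c^2 + c*(3 - 4*I) - 12*I)/(c + 1)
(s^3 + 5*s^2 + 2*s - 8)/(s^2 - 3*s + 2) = (s^2 + 6*s + 8)/(s - 2)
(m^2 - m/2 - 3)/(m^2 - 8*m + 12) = (m + 3/2)/(m - 6)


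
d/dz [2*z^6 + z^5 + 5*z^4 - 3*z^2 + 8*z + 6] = 12*z^5 + 5*z^4 + 20*z^3 - 6*z + 8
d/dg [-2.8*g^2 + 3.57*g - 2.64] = 3.57 - 5.6*g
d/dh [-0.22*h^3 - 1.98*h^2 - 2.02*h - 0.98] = -0.66*h^2 - 3.96*h - 2.02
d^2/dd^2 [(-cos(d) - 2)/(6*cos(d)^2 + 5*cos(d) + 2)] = (81*(1 - cos(2*d))^2*cos(d) + 129*(1 - cos(2*d))^2/2 - 295*cos(d) + 14*cos(2*d) + 81*cos(3*d) - 18*cos(5*d) - 276)/(5*cos(d) + 3*cos(2*d) + 5)^3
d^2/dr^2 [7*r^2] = 14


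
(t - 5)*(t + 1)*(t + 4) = t^3 - 21*t - 20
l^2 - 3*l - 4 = (l - 4)*(l + 1)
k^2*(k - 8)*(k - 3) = k^4 - 11*k^3 + 24*k^2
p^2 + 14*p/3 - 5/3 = (p - 1/3)*(p + 5)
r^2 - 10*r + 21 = (r - 7)*(r - 3)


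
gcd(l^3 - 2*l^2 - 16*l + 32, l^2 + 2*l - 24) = l - 4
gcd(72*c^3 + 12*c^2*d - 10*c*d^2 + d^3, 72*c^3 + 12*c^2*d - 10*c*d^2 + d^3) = 72*c^3 + 12*c^2*d - 10*c*d^2 + d^3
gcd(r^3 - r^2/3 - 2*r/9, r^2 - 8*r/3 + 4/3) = r - 2/3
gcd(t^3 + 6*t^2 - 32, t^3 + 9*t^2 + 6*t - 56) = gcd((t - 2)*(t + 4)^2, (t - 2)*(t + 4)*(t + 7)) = t^2 + 2*t - 8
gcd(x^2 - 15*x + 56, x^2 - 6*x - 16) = x - 8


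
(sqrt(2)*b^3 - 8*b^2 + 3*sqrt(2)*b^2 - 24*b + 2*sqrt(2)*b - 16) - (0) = sqrt(2)*b^3 - 8*b^2 + 3*sqrt(2)*b^2 - 24*b + 2*sqrt(2)*b - 16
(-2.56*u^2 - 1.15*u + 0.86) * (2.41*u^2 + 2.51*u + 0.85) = -6.1696*u^4 - 9.1971*u^3 - 2.9899*u^2 + 1.1811*u + 0.731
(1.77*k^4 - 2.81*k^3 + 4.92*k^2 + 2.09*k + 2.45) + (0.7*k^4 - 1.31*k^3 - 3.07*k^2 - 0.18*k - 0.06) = 2.47*k^4 - 4.12*k^3 + 1.85*k^2 + 1.91*k + 2.39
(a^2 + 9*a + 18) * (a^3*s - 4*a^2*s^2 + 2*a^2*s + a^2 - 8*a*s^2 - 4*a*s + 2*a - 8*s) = a^5*s - 4*a^4*s^2 + 11*a^4*s + a^4 - 44*a^3*s^2 + 32*a^3*s + 11*a^3 - 144*a^2*s^2 - 8*a^2*s + 36*a^2 - 144*a*s^2 - 144*a*s + 36*a - 144*s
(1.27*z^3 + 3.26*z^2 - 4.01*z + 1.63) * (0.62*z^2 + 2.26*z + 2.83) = 0.7874*z^5 + 4.8914*z^4 + 8.4755*z^3 + 1.1738*z^2 - 7.6645*z + 4.6129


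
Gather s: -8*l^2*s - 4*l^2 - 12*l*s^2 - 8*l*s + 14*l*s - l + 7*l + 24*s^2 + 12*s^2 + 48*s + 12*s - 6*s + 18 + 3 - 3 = -4*l^2 + 6*l + s^2*(36 - 12*l) + s*(-8*l^2 + 6*l + 54) + 18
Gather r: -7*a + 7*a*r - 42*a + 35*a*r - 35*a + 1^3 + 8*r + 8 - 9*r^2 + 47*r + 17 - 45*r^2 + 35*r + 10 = -84*a - 54*r^2 + r*(42*a + 90) + 36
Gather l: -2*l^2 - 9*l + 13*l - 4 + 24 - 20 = -2*l^2 + 4*l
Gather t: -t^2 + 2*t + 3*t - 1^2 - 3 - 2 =-t^2 + 5*t - 6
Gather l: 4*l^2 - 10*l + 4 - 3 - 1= 4*l^2 - 10*l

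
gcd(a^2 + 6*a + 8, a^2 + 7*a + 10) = a + 2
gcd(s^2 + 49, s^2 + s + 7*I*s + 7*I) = s + 7*I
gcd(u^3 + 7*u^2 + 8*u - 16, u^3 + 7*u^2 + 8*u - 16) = u^3 + 7*u^2 + 8*u - 16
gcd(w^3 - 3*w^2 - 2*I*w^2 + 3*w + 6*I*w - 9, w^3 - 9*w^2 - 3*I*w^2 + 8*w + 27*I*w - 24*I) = w - 3*I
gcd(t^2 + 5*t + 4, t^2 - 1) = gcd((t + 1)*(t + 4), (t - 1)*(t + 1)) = t + 1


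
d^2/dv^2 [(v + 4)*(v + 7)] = 2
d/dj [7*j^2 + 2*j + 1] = 14*j + 2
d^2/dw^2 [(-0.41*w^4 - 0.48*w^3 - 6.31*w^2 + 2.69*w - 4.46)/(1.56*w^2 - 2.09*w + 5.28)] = (-1.995552*w^6 + 8.020584*w^5 - 31.008054*w^4 + 48.051384*w^3 + 141.34176*w^2 - 125.98344*w - 257.947228)/(3.796416*w^6 - 15.258672*w^5 + 58.990932*w^4 - 112.418801*w^3 + 199.661616*w^2 - 174.797568*w + 147.197952)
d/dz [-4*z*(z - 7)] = 28 - 8*z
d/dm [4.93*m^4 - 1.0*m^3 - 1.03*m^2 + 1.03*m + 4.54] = 19.72*m^3 - 3.0*m^2 - 2.06*m + 1.03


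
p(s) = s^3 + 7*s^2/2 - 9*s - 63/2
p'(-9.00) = 171.00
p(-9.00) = -396.00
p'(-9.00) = 171.00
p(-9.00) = -396.00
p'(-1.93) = -11.34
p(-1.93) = -8.28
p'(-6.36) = 67.83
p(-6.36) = -89.95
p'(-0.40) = -11.32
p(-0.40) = -27.40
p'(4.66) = 88.77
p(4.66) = 103.76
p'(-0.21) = -10.34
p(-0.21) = -29.46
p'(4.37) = 78.88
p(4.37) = 79.46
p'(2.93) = 37.26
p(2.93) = -2.67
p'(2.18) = 20.52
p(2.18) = -24.13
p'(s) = 3*s^2 + 7*s - 9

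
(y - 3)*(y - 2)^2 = y^3 - 7*y^2 + 16*y - 12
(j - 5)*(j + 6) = j^2 + j - 30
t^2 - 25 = (t - 5)*(t + 5)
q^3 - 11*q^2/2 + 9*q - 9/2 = (q - 3)*(q - 3/2)*(q - 1)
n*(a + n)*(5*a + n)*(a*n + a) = 5*a^3*n^2 + 5*a^3*n + 6*a^2*n^3 + 6*a^2*n^2 + a*n^4 + a*n^3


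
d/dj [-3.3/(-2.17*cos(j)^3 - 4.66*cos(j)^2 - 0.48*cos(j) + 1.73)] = (21.483*cos(j)^2 + 30.756*cos(j) + 1.584)*sin(j)/(2.17*cos(j)^3 + 4.66*cos(j)^2 + 0.48*cos(j) - 1.73)^2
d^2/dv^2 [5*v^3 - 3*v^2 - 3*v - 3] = 30*v - 6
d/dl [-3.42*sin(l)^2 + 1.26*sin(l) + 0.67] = (1.26 - 6.84*sin(l))*cos(l)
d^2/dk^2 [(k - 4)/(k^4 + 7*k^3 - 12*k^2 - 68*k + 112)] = 2*(6*k^5 + 40*k^4 - 173*k^3 - 1644*k^2 - 3152*k - 4064)/(k^10 + 25*k^9 + 207*k^8 + 363*k^7 - 3228*k^6 - 11736*k^5 + 20784*k^4 + 95664*k^3 - 100800*k^2 - 288512*k + 351232)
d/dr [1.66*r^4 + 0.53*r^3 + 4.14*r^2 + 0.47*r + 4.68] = 6.64*r^3 + 1.59*r^2 + 8.28*r + 0.47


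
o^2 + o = o*(o + 1)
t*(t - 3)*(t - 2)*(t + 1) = t^4 - 4*t^3 + t^2 + 6*t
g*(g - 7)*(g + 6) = g^3 - g^2 - 42*g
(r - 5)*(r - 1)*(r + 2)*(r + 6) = r^4 + 2*r^3 - 31*r^2 - 32*r + 60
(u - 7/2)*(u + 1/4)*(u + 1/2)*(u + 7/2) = u^4 + 3*u^3/4 - 97*u^2/8 - 147*u/16 - 49/32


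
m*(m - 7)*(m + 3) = m^3 - 4*m^2 - 21*m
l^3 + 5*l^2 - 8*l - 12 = (l - 2)*(l + 1)*(l + 6)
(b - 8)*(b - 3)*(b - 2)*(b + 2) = b^4 - 11*b^3 + 20*b^2 + 44*b - 96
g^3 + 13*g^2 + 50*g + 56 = (g + 2)*(g + 4)*(g + 7)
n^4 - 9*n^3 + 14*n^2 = n^2*(n - 7)*(n - 2)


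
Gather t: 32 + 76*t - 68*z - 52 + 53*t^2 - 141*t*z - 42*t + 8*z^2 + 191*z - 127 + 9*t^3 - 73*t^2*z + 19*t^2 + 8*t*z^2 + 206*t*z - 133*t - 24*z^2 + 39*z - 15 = 9*t^3 + t^2*(72 - 73*z) + t*(8*z^2 + 65*z - 99) - 16*z^2 + 162*z - 162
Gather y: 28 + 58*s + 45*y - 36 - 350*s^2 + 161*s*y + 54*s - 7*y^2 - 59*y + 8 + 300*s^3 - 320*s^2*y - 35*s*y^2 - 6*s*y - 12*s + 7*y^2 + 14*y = 300*s^3 - 350*s^2 - 35*s*y^2 + 100*s + y*(-320*s^2 + 155*s)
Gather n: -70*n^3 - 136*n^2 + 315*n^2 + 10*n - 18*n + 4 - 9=-70*n^3 + 179*n^2 - 8*n - 5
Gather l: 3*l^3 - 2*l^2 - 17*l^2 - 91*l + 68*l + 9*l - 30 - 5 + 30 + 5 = 3*l^3 - 19*l^2 - 14*l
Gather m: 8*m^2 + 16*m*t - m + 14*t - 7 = 8*m^2 + m*(16*t - 1) + 14*t - 7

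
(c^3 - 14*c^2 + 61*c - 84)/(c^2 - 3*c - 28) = (c^2 - 7*c + 12)/(c + 4)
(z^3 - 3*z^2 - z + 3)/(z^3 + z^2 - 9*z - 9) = (z - 1)/(z + 3)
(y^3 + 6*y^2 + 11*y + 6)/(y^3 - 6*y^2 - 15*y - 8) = (y^2 + 5*y + 6)/(y^2 - 7*y - 8)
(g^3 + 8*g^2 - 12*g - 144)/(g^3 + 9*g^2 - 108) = (g - 4)/(g - 3)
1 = 1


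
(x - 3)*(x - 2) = x^2 - 5*x + 6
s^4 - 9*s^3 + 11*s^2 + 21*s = s*(s - 7)*(s - 3)*(s + 1)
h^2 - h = h*(h - 1)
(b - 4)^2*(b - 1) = b^3 - 9*b^2 + 24*b - 16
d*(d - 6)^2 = d^3 - 12*d^2 + 36*d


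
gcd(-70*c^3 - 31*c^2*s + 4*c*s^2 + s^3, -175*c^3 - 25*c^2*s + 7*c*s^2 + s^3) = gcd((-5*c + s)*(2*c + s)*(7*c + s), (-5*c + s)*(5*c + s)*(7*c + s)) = -35*c^2 + 2*c*s + s^2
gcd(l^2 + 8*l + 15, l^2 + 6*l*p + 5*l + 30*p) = l + 5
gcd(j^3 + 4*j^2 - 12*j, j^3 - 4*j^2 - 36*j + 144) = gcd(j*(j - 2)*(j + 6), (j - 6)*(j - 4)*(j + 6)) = j + 6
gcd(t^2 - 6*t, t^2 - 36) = t - 6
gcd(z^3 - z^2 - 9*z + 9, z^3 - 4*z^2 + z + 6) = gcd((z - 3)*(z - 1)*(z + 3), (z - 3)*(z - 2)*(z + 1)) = z - 3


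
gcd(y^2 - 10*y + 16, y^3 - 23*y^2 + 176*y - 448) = y - 8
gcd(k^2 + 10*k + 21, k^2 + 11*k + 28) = k + 7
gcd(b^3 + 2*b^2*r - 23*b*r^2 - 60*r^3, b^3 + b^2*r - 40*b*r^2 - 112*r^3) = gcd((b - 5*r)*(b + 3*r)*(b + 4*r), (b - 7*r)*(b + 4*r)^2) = b + 4*r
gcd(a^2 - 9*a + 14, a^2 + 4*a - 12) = a - 2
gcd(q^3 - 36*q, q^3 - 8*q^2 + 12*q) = q^2 - 6*q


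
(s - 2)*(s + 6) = s^2 + 4*s - 12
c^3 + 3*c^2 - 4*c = c*(c - 1)*(c + 4)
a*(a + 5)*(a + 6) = a^3 + 11*a^2 + 30*a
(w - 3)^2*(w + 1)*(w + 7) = w^4 + 2*w^3 - 32*w^2 + 30*w + 63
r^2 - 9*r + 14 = (r - 7)*(r - 2)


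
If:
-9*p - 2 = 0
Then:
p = -2/9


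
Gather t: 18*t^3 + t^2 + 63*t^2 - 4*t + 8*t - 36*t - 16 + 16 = 18*t^3 + 64*t^2 - 32*t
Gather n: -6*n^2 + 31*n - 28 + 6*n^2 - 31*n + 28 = 0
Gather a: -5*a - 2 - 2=-5*a - 4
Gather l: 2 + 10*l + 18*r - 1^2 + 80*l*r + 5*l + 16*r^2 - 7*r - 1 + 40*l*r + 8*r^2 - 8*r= l*(120*r + 15) + 24*r^2 + 3*r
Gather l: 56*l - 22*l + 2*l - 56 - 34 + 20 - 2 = 36*l - 72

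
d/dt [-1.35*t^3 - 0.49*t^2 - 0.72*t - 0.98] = -4.05*t^2 - 0.98*t - 0.72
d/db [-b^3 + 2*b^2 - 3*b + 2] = -3*b^2 + 4*b - 3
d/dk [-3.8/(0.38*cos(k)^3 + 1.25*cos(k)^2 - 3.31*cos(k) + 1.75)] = (-4.332*cos(k)^2 - 9.5*cos(k) + 12.578)*sin(k)/(0.38*cos(k)^3 + 1.25*cos(k)^2 - 3.31*cos(k) + 1.75)^2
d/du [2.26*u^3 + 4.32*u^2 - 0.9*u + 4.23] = 6.78*u^2 + 8.64*u - 0.9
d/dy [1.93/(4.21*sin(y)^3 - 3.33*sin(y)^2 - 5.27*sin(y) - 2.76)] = (-24.3759*sin(y)^2 + 12.8538*sin(y) + 10.1711)*cos(y)/(-4.21*sin(y)^3 + 3.33*sin(y)^2 + 5.27*sin(y) + 2.76)^2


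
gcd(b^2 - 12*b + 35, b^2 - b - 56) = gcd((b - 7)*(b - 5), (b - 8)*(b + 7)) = 1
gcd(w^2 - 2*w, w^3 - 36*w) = w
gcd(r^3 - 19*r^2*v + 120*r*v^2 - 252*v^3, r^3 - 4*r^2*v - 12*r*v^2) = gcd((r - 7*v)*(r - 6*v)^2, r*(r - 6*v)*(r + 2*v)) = r - 6*v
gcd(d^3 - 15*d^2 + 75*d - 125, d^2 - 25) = d - 5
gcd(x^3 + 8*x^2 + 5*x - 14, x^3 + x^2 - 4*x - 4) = x + 2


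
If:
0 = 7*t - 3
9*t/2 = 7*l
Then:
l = 27/98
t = 3/7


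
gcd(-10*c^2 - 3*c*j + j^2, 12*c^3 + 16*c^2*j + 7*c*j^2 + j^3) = 2*c + j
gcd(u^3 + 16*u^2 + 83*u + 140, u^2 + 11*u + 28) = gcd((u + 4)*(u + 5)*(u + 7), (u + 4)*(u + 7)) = u^2 + 11*u + 28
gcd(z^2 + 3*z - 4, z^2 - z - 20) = z + 4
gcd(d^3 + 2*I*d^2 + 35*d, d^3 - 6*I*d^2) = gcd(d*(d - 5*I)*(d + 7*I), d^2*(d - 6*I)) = d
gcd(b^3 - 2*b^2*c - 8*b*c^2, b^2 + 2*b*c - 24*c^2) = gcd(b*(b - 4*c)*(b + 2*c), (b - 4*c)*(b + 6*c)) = b - 4*c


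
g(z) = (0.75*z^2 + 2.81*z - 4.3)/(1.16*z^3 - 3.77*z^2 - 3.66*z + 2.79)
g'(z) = (1.5*z + 2.81)/(1.16*z^3 - 3.77*z^2 - 3.66*z + 2.79) + (-3.48*z^2 + 7.54*z + 3.66)*(0.75*z^2 + 2.81*z - 4.3)/(1.16*z^3 - 3.77*z^2 - 3.66*z + 2.79)^2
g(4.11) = 4.33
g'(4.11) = -20.78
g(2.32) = -0.54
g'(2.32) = -0.43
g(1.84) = -0.36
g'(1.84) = -0.37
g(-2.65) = 0.18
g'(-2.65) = 0.24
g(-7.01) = -0.02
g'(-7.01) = 0.00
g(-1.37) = 2.99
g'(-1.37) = 17.18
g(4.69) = 1.13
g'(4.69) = -1.46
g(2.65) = -0.71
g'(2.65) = -0.62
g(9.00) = 0.16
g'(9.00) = -0.03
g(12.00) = 0.10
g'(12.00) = -0.01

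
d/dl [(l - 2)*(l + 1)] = 2*l - 1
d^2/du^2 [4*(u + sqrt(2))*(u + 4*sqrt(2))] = 8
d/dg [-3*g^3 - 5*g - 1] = -9*g^2 - 5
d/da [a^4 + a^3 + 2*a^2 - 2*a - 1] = 4*a^3 + 3*a^2 + 4*a - 2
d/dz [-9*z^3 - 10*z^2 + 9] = z*(-27*z - 20)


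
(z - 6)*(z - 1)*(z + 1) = z^3 - 6*z^2 - z + 6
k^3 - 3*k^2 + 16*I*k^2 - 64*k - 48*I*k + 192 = (k - 3)*(k + 8*I)^2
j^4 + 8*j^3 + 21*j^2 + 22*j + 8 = (j + 1)^2*(j + 2)*(j + 4)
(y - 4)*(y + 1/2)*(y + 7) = y^3 + 7*y^2/2 - 53*y/2 - 14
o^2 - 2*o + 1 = (o - 1)^2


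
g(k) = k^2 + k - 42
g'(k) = 2*k + 1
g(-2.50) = -38.25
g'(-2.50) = -4.00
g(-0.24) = -42.18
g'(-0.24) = 0.52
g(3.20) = -28.56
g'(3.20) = 7.40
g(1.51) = -38.21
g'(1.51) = 4.02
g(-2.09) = -39.72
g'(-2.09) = -3.18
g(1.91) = -36.44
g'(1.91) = 4.82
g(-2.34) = -38.86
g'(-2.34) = -3.68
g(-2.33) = -38.90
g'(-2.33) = -3.66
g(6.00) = 0.00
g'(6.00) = 13.00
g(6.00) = 0.00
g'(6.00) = 13.00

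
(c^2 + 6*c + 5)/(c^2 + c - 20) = (c + 1)/(c - 4)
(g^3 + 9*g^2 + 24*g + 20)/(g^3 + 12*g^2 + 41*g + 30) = (g^2 + 4*g + 4)/(g^2 + 7*g + 6)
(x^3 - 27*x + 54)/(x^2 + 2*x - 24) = (x^2 - 6*x + 9)/(x - 4)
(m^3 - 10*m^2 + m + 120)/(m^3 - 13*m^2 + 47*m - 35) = (m^2 - 5*m - 24)/(m^2 - 8*m + 7)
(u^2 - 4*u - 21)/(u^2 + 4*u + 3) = (u - 7)/(u + 1)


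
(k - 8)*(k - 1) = k^2 - 9*k + 8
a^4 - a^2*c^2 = a^2*(a - c)*(a + c)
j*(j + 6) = j^2 + 6*j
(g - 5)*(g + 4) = g^2 - g - 20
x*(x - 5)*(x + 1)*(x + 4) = x^4 - 21*x^2 - 20*x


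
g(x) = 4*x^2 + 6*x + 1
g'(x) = 8*x + 6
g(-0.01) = 0.94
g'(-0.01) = 5.92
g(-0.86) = -1.20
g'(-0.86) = -0.88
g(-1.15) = -0.61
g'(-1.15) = -3.20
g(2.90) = 52.04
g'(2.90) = 29.20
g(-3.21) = 22.96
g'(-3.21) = -19.68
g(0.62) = 6.26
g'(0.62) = 10.96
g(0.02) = 1.12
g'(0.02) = 6.16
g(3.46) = 69.65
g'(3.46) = 33.68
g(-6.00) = 109.00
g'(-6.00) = -42.00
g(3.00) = 55.00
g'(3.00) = 30.00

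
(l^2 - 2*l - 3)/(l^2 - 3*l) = (l + 1)/l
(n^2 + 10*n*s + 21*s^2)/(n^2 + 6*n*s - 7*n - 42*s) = (n^2 + 10*n*s + 21*s^2)/(n^2 + 6*n*s - 7*n - 42*s)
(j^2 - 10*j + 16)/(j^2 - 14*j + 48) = (j - 2)/(j - 6)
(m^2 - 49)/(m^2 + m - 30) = (m^2 - 49)/(m^2 + m - 30)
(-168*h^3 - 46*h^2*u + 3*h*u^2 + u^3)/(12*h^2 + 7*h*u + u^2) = (-42*h^2 - h*u + u^2)/(3*h + u)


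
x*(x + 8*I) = x^2 + 8*I*x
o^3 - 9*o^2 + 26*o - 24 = (o - 4)*(o - 3)*(o - 2)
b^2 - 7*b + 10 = (b - 5)*(b - 2)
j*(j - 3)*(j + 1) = j^3 - 2*j^2 - 3*j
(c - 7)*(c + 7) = c^2 - 49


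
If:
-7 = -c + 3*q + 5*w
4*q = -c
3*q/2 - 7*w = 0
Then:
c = 392/113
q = -98/113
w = -21/113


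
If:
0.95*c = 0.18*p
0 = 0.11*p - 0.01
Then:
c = 0.02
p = 0.09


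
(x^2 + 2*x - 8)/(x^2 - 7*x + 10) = (x + 4)/(x - 5)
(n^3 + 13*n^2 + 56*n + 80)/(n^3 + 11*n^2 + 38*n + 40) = (n + 4)/(n + 2)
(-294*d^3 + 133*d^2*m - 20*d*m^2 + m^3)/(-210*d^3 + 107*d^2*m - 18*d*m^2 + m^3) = (7*d - m)/(5*d - m)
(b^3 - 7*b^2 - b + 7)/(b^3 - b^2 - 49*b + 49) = (b + 1)/(b + 7)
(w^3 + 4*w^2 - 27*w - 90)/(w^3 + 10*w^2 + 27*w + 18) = (w - 5)/(w + 1)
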